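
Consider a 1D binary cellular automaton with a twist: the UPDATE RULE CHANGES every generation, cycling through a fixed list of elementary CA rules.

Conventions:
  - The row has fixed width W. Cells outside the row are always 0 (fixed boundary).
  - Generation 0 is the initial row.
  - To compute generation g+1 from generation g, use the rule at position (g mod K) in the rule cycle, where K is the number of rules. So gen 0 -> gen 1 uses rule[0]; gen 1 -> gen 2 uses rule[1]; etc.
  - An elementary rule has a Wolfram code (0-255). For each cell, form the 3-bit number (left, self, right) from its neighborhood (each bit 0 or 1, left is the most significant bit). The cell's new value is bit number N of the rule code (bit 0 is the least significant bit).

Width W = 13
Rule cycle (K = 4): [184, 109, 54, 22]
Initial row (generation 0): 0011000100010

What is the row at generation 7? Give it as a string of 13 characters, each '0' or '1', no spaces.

Answer: 0010001000000

Derivation:
Gen 0: 0011000100010
Gen 1 (rule 184): 0010100010001
Gen 2 (rule 109): 1011101010101
Gen 3 (rule 54): 1100011111111
Gen 4 (rule 22): 0010100000000
Gen 5 (rule 184): 0001010000000
Gen 6 (rule 109): 1101110111111
Gen 7 (rule 54): 0010001000000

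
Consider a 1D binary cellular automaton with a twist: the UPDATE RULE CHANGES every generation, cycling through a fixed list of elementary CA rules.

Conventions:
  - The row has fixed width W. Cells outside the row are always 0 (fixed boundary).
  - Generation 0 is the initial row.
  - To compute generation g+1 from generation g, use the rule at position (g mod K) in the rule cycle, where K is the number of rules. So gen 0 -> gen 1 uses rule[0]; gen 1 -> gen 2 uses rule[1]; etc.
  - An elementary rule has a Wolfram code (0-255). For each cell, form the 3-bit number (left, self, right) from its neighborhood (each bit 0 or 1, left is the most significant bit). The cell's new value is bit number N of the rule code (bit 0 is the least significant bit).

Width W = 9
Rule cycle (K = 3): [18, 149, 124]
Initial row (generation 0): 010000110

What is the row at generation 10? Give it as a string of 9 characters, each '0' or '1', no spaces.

Gen 0: 010000110
Gen 1 (rule 18): 101001001
Gen 2 (rule 149): 101101101
Gen 3 (rule 124): 111111111
Gen 4 (rule 18): 000000000
Gen 5 (rule 149): 111111111
Gen 6 (rule 124): 100000001
Gen 7 (rule 18): 010000010
Gen 8 (rule 149): 011111011
Gen 9 (rule 124): 010001111
Gen 10 (rule 18): 101010000

Answer: 101010000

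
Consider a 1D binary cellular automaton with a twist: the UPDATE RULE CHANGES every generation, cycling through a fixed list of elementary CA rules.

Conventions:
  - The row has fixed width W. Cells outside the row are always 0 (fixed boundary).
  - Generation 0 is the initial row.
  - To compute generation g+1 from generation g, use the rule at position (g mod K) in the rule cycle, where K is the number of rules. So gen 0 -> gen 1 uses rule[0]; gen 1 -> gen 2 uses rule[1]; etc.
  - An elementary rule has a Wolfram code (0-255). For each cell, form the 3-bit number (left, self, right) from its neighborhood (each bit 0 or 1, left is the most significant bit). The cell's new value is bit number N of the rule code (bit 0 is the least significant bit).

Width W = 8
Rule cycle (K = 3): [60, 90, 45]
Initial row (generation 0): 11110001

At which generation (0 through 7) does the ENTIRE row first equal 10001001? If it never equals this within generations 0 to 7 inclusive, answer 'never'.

Gen 0: 11110001
Gen 1 (rule 60): 10001001
Gen 2 (rule 90): 01010110
Gen 3 (rule 45): 01111100
Gen 4 (rule 60): 01000010
Gen 5 (rule 90): 10100101
Gen 6 (rule 45): 11100111
Gen 7 (rule 60): 10010100

Answer: 1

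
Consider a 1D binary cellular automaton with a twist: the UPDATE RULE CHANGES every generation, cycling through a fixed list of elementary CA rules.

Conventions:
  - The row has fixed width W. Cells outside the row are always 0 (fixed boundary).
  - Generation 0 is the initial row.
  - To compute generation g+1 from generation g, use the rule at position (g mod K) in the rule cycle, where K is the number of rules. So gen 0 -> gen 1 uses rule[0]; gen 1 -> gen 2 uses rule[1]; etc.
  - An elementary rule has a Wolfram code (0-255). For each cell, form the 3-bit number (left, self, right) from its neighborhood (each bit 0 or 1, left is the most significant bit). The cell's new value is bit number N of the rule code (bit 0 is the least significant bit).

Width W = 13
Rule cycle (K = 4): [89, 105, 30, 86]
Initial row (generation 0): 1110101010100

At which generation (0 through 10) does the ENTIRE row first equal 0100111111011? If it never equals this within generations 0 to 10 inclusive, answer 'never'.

Answer: 2

Derivation:
Gen 0: 1110101010100
Gen 1 (rule 89): 1010000000011
Gen 2 (rule 105): 0100111111011
Gen 3 (rule 30): 1111100000010
Gen 4 (rule 86): 0000110000111
Gen 5 (rule 89): 1110111110101
Gen 6 (rule 105): 1011100011010
Gen 7 (rule 30): 1010010110011
Gen 8 (rule 86): 1011110011101
Gen 9 (rule 89): 0010011010100
Gen 10 (rule 105): 1000011101001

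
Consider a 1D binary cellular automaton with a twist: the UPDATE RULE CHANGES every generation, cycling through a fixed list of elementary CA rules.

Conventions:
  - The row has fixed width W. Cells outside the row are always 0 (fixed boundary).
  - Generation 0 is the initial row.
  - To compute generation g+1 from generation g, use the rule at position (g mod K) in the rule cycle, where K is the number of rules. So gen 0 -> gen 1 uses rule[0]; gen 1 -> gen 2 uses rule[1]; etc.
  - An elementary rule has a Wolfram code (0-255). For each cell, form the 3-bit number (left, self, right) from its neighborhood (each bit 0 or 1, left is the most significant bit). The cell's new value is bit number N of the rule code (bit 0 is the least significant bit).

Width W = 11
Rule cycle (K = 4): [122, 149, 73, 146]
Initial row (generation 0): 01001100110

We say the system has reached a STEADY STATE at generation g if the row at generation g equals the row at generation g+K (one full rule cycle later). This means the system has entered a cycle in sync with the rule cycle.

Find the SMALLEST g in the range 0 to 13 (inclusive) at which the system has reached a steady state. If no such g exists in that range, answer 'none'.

Answer: 13

Derivation:
Gen 0: 01001100110
Gen 1 (rule 122): 10111111111
Gen 2 (rule 149): 10011111110
Gen 3 (rule 73): 00010000010
Gen 4 (rule 146): 00101000101
Gen 5 (rule 122): 01010101010
Gen 6 (rule 149): 01010101011
Gen 7 (rule 73): 00000000011
Gen 8 (rule 146): 00000000100
Gen 9 (rule 122): 00000001010
Gen 10 (rule 149): 11111101011
Gen 11 (rule 73): 10000100011
Gen 12 (rule 146): 01001010100
Gen 13 (rule 122): 10110101010
Gen 14 (rule 149): 10000101011
Gen 15 (rule 73): 00110000011
Gen 16 (rule 146): 01001000100
Gen 17 (rule 122): 10110101010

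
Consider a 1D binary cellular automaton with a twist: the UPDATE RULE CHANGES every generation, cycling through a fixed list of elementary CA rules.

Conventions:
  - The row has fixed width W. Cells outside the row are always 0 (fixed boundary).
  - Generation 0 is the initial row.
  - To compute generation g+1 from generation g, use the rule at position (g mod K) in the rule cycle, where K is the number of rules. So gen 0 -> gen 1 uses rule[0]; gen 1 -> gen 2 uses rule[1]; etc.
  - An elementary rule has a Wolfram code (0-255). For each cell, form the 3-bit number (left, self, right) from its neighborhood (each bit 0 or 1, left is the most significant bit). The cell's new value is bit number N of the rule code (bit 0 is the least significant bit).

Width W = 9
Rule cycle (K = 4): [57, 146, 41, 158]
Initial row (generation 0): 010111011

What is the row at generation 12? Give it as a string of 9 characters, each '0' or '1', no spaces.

Gen 0: 010111011
Gen 1 (rule 57): 001100110
Gen 2 (rule 146): 010011001
Gen 3 (rule 41): 000010000
Gen 4 (rule 158): 000111000
Gen 5 (rule 57): 110100111
Gen 6 (rule 146): 000011010
Gen 7 (rule 41): 111010100
Gen 8 (rule 158): 110010110
Gen 9 (rule 57): 101001101
Gen 10 (rule 146): 000110000
Gen 11 (rule 41): 110100111
Gen 12 (rule 158): 100111110

Answer: 100111110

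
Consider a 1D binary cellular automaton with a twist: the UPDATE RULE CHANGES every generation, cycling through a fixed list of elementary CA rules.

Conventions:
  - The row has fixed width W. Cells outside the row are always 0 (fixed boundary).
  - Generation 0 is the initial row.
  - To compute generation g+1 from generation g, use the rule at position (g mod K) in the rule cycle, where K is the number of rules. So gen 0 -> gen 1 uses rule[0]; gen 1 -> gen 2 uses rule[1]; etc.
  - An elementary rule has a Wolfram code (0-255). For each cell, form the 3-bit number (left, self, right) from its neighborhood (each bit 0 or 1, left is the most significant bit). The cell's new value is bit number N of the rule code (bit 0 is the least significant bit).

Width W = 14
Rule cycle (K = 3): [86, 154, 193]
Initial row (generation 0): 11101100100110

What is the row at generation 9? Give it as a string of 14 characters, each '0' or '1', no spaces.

Gen 0: 11101100100110
Gen 1 (rule 86): 00100111111011
Gen 2 (rule 154): 01011111110010
Gen 3 (rule 193): 00001111110000
Gen 4 (rule 86): 00010000011000
Gen 5 (rule 154): 00101000110100
Gen 6 (rule 193): 10000010010001
Gen 7 (rule 86): 11000111111011
Gen 8 (rule 154): 10101111110010
Gen 9 (rule 193): 00000111110000

Answer: 00000111110000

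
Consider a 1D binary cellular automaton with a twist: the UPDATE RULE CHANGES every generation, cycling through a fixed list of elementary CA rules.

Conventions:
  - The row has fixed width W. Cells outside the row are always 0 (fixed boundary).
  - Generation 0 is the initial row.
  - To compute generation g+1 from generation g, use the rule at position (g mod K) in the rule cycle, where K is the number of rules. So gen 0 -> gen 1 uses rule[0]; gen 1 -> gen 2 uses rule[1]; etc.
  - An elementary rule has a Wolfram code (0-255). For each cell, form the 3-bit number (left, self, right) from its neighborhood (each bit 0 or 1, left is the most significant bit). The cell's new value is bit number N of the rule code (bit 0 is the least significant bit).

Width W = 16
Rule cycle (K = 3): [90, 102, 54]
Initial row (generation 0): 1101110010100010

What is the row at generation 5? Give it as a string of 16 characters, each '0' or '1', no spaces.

Answer: 1101010010100000

Derivation:
Gen 0: 1101110010100010
Gen 1 (rule 90): 1101011100010101
Gen 2 (rule 102): 0111100100111111
Gen 3 (rule 54): 1000011111000000
Gen 4 (rule 90): 0100110001100000
Gen 5 (rule 102): 1101010010100000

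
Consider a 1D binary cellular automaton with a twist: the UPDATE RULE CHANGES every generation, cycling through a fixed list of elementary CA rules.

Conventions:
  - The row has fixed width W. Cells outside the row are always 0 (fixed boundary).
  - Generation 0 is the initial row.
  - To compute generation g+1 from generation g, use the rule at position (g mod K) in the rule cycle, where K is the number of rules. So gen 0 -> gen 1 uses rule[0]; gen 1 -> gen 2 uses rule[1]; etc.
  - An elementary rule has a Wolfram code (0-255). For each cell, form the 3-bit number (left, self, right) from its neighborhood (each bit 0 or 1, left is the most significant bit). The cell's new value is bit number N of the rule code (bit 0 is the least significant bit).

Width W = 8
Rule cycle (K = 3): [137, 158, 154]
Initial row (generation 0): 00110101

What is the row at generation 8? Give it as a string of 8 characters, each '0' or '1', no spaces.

Gen 0: 00110101
Gen 1 (rule 137): 10100000
Gen 2 (rule 158): 10110000
Gen 3 (rule 154): 00101000
Gen 4 (rule 137): 10000011
Gen 5 (rule 158): 11000110
Gen 6 (rule 154): 10101101
Gen 7 (rule 137): 00001000
Gen 8 (rule 158): 00011100

Answer: 00011100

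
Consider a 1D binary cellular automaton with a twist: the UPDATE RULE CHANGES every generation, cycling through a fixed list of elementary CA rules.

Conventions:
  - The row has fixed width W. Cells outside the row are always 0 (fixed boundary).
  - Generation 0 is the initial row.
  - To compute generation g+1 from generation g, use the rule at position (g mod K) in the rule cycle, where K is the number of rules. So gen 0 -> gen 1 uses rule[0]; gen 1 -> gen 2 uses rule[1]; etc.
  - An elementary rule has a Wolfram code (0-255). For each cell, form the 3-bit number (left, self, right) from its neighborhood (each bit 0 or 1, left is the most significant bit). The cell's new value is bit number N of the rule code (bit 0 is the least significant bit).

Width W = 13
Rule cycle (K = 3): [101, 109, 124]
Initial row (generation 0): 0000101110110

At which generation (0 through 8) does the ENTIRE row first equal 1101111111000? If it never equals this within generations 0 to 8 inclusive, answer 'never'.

Gen 0: 0000101110110
Gen 1 (rule 101): 1110110011010
Gen 2 (rule 109): 1011110011110
Gen 3 (rule 124): 1110011010011
Gen 4 (rule 101): 0010001110001
Gen 5 (rule 109): 1010101010101
Gen 6 (rule 124): 1111111111111
Gen 7 (rule 101): 0000000000001
Gen 8 (rule 109): 1111111111101

Answer: never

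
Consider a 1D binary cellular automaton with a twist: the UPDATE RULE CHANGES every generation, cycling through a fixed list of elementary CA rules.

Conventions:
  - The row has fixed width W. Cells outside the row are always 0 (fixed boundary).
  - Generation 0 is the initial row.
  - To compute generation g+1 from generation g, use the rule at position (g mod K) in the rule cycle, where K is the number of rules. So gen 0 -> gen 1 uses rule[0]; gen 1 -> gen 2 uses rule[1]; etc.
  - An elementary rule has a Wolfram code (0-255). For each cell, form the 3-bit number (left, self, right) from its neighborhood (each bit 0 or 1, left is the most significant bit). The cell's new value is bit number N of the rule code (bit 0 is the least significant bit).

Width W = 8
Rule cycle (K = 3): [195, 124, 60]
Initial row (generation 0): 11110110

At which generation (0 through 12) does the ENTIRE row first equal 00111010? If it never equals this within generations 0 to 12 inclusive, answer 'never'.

Gen 0: 11110110
Gen 1 (rule 195): 01110010
Gen 2 (rule 124): 01011011
Gen 3 (rule 60): 01110110
Gen 4 (rule 195): 10110010
Gen 5 (rule 124): 11111011
Gen 6 (rule 60): 10000110
Gen 7 (rule 195): 00111010
Gen 8 (rule 124): 00101111
Gen 9 (rule 60): 00111000
Gen 10 (rule 195): 11011011
Gen 11 (rule 124): 11111111
Gen 12 (rule 60): 10000000

Answer: 7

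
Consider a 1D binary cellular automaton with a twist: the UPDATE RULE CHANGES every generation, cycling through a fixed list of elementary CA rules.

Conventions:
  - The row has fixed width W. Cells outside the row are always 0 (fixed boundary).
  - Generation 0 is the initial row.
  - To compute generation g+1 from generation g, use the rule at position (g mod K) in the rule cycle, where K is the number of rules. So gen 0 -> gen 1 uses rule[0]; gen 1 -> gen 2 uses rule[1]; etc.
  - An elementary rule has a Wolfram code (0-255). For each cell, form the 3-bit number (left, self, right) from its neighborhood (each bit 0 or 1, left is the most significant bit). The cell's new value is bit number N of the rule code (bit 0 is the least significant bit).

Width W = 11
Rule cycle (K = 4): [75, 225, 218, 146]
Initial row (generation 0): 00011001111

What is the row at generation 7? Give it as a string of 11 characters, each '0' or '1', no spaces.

Gen 0: 00011001111
Gen 1 (rule 75): 11111011001
Gen 2 (rule 225): 01111101000
Gen 3 (rule 218): 11111100100
Gen 4 (rule 146): 01111011010
Gen 5 (rule 75): 11001011000
Gen 6 (rule 225): 01000101011
Gen 7 (rule 218): 10101000011

Answer: 10101000011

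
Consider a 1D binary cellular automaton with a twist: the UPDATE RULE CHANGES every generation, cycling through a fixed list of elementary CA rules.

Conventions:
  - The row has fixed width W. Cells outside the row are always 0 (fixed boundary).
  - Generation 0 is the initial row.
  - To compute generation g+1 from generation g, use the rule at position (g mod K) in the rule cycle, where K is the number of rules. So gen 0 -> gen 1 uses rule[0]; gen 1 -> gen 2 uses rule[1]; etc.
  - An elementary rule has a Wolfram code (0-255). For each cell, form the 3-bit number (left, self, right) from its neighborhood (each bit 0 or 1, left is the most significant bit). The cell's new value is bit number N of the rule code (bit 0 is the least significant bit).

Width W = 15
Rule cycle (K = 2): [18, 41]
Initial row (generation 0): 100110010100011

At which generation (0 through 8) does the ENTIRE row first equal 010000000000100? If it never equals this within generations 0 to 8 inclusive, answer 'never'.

Gen 0: 100110010100011
Gen 1 (rule 18): 011001100010100
Gen 2 (rule 41): 010001001001001
Gen 3 (rule 18): 101010110110110
Gen 4 (rule 41): 010101101101100
Gen 5 (rule 18): 100000000000010
Gen 6 (rule 41): 001111111111000
Gen 7 (rule 18): 010000000000100
Gen 8 (rule 41): 000111111110001

Answer: 7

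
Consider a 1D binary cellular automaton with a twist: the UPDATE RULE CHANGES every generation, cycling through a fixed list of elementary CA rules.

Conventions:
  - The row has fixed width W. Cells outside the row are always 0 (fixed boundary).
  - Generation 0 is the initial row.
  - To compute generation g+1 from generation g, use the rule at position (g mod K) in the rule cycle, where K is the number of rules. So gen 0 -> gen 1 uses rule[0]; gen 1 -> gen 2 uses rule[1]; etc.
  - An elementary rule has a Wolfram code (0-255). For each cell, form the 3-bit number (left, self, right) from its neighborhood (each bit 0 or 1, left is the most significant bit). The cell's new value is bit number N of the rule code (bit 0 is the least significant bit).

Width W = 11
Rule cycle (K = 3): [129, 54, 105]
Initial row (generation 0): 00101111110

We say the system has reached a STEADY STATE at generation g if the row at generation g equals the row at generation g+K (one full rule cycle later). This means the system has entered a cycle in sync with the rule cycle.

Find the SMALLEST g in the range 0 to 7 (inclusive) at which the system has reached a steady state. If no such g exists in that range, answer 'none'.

Answer: none

Derivation:
Gen 0: 00101111110
Gen 1 (rule 129): 10000111100
Gen 2 (rule 54): 11001000010
Gen 3 (rule 105): 11000011000
Gen 4 (rule 129): 00011000011
Gen 5 (rule 54): 00100100100
Gen 6 (rule 105): 10000000001
Gen 7 (rule 129): 00111111100
Gen 8 (rule 54): 01000000010
Gen 9 (rule 105): 00011111000
Gen 10 (rule 129): 11001110011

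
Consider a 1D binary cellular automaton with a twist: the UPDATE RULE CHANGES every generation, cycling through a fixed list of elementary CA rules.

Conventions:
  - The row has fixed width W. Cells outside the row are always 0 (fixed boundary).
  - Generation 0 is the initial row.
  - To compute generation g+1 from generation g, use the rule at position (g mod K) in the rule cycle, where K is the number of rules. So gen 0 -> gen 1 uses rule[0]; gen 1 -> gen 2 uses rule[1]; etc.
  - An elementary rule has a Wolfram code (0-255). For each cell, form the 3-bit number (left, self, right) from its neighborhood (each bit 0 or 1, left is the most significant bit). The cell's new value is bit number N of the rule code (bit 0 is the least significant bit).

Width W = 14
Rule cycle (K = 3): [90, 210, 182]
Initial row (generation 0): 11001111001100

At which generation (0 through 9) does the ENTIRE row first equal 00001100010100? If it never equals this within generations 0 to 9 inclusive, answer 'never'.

Answer: never

Derivation:
Gen 0: 11001111001100
Gen 1 (rule 90): 11111001111110
Gen 2 (rule 210): 01111110111111
Gen 3 (rule 182): 10111101011110
Gen 4 (rule 90): 00100100010011
Gen 5 (rule 210): 01011010101101
Gen 6 (rule 182): 11100111110011
Gen 7 (rule 90): 10111100011111
Gen 8 (rule 210): 00011110101111
Gen 9 (rule 182): 00101101110110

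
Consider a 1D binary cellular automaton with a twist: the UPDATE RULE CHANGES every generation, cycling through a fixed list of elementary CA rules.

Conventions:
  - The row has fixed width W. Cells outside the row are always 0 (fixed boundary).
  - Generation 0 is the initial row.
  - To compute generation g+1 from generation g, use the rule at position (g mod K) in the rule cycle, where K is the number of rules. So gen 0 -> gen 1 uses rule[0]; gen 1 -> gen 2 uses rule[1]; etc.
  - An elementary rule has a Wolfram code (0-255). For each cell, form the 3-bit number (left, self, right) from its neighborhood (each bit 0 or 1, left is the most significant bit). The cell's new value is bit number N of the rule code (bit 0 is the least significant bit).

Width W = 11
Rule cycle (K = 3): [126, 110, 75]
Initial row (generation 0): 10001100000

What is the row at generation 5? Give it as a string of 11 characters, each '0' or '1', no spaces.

Gen 0: 10001100000
Gen 1 (rule 126): 11011110000
Gen 2 (rule 110): 11110010000
Gen 3 (rule 75): 10010100111
Gen 4 (rule 126): 11111111101
Gen 5 (rule 110): 10000000111

Answer: 10000000111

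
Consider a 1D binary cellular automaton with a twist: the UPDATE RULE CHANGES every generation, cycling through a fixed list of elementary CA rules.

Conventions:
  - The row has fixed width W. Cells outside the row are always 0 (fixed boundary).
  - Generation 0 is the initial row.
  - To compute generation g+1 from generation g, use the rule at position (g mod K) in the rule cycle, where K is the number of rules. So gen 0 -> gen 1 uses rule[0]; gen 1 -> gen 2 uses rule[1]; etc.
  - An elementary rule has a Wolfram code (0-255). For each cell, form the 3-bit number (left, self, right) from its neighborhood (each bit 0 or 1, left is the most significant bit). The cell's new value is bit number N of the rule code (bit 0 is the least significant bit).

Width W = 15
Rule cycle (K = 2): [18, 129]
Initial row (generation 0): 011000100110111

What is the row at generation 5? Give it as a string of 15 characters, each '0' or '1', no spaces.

Answer: 000000001010000

Derivation:
Gen 0: 011000100110111
Gen 1 (rule 18): 100101011000000
Gen 2 (rule 129): 000000000011111
Gen 3 (rule 18): 000000000100000
Gen 4 (rule 129): 111111110001111
Gen 5 (rule 18): 000000001010000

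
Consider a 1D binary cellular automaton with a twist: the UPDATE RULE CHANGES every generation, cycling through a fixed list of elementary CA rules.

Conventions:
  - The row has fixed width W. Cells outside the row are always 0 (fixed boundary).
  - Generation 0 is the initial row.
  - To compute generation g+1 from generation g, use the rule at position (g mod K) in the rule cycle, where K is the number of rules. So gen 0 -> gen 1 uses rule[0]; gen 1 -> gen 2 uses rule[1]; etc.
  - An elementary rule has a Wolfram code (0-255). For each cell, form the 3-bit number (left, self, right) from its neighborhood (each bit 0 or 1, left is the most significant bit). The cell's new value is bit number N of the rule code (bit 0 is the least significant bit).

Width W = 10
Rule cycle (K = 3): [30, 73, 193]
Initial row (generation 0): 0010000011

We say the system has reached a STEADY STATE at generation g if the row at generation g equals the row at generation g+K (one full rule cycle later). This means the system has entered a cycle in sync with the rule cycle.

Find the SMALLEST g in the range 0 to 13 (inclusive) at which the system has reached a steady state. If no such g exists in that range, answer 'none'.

Answer: none

Derivation:
Gen 0: 0010000011
Gen 1 (rule 30): 0111000110
Gen 2 (rule 73): 0101010110
Gen 3 (rule 193): 0000000010
Gen 4 (rule 30): 0000000111
Gen 5 (rule 73): 1111110101
Gen 6 (rule 193): 0111110000
Gen 7 (rule 30): 1100001000
Gen 8 (rule 73): 1101100011
Gen 9 (rule 193): 0100101001
Gen 10 (rule 30): 1111101111
Gen 11 (rule 73): 1000101001
Gen 12 (rule 193): 0010000000
Gen 13 (rule 30): 0111000000
Gen 14 (rule 73): 0101011111
Gen 15 (rule 193): 0000001111
Gen 16 (rule 30): 0000011000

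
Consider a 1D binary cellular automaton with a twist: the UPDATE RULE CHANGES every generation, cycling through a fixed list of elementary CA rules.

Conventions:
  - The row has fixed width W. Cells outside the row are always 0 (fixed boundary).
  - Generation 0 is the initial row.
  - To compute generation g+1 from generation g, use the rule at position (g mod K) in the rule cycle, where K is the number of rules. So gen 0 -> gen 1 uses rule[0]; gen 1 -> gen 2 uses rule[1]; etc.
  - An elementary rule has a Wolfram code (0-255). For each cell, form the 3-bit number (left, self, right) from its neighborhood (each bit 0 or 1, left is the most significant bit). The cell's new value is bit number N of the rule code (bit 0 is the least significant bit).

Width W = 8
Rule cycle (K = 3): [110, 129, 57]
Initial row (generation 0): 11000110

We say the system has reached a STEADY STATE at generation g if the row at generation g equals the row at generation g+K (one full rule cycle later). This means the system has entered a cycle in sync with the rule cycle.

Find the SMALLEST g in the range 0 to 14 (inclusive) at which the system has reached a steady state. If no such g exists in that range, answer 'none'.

Answer: none

Derivation:
Gen 0: 11000110
Gen 1 (rule 110): 11001110
Gen 2 (rule 129): 00000100
Gen 3 (rule 57): 11110011
Gen 4 (rule 110): 10010111
Gen 5 (rule 129): 00000010
Gen 6 (rule 57): 11111001
Gen 7 (rule 110): 10001011
Gen 8 (rule 129): 00100000
Gen 9 (rule 57): 10011111
Gen 10 (rule 110): 10110001
Gen 11 (rule 129): 00000100
Gen 12 (rule 57): 11110011
Gen 13 (rule 110): 10010111
Gen 14 (rule 129): 00000010
Gen 15 (rule 57): 11111001
Gen 16 (rule 110): 10001011
Gen 17 (rule 129): 00100000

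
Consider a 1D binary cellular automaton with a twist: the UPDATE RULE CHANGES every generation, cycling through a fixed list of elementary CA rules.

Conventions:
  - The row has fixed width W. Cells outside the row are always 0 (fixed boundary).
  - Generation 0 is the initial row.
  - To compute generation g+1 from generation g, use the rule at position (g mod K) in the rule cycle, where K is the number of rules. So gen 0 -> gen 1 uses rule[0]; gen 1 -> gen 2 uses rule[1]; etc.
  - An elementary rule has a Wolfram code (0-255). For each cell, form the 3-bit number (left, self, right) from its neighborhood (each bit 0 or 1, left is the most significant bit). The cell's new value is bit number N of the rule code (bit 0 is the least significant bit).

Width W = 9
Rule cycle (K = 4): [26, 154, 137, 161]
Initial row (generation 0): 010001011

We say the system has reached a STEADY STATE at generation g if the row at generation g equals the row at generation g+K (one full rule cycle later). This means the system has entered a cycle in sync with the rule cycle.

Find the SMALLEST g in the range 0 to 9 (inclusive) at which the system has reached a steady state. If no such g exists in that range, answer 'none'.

Gen 0: 010001011
Gen 1 (rule 26): 101010010
Gen 2 (rule 154): 000001101
Gen 3 (rule 137): 111101000
Gen 4 (rule 161): 011010011
Gen 5 (rule 26): 110001110
Gen 6 (rule 154): 101011101
Gen 7 (rule 137): 000011000
Gen 8 (rule 161): 111000011
Gen 9 (rule 26): 100100110
Gen 10 (rule 154): 011011101
Gen 11 (rule 137): 010011000
Gen 12 (rule 161): 000000011
Gen 13 (rule 26): 000000110

Answer: none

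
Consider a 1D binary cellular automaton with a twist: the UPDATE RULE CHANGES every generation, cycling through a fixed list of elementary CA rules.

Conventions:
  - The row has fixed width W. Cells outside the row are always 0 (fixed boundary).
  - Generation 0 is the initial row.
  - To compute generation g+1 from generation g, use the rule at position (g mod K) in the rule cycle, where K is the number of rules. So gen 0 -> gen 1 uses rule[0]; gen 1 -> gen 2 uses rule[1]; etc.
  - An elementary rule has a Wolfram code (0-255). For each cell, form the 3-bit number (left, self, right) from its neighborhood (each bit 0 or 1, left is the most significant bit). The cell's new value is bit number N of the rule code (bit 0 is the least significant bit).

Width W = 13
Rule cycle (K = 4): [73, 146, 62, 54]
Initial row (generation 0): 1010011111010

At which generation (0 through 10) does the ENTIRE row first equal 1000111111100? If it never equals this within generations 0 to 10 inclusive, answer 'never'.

Gen 0: 1010011111010
Gen 1 (rule 73): 0000010001000
Gen 2 (rule 146): 0000101010100
Gen 3 (rule 62): 0001111111110
Gen 4 (rule 54): 0010000000001
Gen 5 (rule 73): 1000111111100
Gen 6 (rule 146): 0101011111010
Gen 7 (rule 62): 1111110000111
Gen 8 (rule 54): 0000001001000
Gen 9 (rule 73): 1111100000011
Gen 10 (rule 146): 0111010000100

Answer: 5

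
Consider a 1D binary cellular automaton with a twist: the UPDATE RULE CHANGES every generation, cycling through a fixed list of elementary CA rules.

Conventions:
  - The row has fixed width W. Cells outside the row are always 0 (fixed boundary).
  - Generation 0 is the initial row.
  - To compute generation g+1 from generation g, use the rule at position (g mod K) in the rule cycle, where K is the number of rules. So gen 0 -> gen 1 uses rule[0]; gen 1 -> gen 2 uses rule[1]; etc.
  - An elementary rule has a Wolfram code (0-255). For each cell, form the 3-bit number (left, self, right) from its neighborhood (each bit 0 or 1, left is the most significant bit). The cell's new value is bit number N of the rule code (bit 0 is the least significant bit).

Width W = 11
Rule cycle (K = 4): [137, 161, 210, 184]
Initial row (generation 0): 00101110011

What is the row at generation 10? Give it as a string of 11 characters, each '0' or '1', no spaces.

Answer: 01011111001

Derivation:
Gen 0: 00101110011
Gen 1 (rule 137): 10001100010
Gen 2 (rule 161): 00100001000
Gen 3 (rule 210): 01010010100
Gen 4 (rule 184): 00101001010
Gen 5 (rule 137): 10000000000
Gen 6 (rule 161): 00111111111
Gen 7 (rule 210): 01011111111
Gen 8 (rule 184): 00111111110
Gen 9 (rule 137): 10111111100
Gen 10 (rule 161): 01011111001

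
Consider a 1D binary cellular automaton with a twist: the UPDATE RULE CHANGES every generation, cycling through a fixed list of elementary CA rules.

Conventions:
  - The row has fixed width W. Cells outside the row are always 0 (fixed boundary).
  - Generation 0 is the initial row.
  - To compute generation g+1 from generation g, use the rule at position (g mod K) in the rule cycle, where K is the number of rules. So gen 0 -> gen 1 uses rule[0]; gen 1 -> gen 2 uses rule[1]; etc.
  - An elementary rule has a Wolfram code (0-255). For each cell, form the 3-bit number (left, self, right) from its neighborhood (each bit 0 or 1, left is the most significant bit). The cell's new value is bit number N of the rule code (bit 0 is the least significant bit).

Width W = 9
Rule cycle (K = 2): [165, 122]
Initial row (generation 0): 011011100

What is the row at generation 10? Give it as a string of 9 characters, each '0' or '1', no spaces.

Answer: 011110111

Derivation:
Gen 0: 011011100
Gen 1 (rule 165): 000101001
Gen 2 (rule 122): 001010110
Gen 3 (rule 165): 101111000
Gen 4 (rule 122): 011001100
Gen 5 (rule 165): 000000001
Gen 6 (rule 122): 000000010
Gen 7 (rule 165): 111111010
Gen 8 (rule 122): 100001101
Gen 9 (rule 165): 101100011
Gen 10 (rule 122): 011110111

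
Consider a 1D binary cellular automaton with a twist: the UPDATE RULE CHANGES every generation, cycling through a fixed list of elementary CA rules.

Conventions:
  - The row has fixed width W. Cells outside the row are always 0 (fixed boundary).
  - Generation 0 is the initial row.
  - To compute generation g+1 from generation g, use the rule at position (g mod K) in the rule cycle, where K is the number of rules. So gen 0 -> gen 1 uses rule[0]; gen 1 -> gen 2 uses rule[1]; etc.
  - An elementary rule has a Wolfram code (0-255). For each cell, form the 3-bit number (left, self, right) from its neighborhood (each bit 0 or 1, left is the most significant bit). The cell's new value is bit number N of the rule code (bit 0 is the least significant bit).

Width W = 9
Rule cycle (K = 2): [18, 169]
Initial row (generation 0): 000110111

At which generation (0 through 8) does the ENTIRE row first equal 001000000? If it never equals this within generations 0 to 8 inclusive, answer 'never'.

Gen 0: 000110111
Gen 1 (rule 18): 001000000
Gen 2 (rule 169): 100011111
Gen 3 (rule 18): 010100000
Gen 4 (rule 169): 001001111
Gen 5 (rule 18): 010110000
Gen 6 (rule 169): 001100111
Gen 7 (rule 18): 010011000
Gen 8 (rule 169): 000010011

Answer: 1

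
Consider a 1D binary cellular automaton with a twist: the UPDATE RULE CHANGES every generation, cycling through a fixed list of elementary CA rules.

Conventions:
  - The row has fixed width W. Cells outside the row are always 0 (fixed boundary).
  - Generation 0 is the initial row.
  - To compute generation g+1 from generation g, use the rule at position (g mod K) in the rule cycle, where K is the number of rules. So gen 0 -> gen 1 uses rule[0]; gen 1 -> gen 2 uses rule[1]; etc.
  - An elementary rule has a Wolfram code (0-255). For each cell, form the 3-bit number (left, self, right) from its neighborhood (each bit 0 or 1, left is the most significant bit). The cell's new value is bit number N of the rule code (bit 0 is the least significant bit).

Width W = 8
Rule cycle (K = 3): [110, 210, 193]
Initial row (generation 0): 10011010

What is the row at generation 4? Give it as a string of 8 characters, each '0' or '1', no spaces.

Gen 0: 10011010
Gen 1 (rule 110): 10111110
Gen 2 (rule 210): 00011111
Gen 3 (rule 193): 11001111
Gen 4 (rule 110): 11011001

Answer: 11011001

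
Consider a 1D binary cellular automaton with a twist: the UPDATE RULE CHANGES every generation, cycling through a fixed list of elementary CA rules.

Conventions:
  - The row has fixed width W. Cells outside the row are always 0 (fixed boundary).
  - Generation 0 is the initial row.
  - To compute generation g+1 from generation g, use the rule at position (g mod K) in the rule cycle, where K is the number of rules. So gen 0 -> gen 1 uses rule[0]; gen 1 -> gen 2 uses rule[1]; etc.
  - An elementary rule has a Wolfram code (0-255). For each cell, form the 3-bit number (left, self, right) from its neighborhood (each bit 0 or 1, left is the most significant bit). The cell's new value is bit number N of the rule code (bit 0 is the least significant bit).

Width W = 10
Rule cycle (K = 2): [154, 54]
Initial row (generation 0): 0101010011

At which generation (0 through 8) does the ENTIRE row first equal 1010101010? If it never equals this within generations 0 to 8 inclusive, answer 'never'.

Gen 0: 0101010011
Gen 1 (rule 154): 1000001110
Gen 2 (rule 54): 1100010001
Gen 3 (rule 154): 1010101010
Gen 4 (rule 54): 1111111111
Gen 5 (rule 154): 1111111110
Gen 6 (rule 54): 0000000001
Gen 7 (rule 154): 0000000010
Gen 8 (rule 54): 0000000111

Answer: 3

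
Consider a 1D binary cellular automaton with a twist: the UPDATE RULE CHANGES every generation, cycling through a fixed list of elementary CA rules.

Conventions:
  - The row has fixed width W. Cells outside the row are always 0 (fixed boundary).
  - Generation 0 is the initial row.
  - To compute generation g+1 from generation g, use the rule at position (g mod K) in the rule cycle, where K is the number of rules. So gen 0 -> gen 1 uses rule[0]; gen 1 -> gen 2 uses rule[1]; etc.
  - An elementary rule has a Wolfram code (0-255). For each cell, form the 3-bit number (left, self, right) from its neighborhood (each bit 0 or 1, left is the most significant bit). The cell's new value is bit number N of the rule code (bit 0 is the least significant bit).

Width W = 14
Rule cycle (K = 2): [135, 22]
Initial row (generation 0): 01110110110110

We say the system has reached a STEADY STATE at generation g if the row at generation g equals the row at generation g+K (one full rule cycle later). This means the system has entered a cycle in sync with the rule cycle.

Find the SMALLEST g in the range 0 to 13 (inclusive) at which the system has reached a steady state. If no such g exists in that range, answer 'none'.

Gen 0: 01110110110110
Gen 1 (rule 135): 10100000000000
Gen 2 (rule 22): 10110000000000
Gen 3 (rule 135): 10000111111111
Gen 4 (rule 22): 11001000000000
Gen 5 (rule 135): 00011011111111
Gen 6 (rule 22): 00100000000000
Gen 7 (rule 135): 11101111111111
Gen 8 (rule 22): 00000000000000
Gen 9 (rule 135): 11111111111111
Gen 10 (rule 22): 00000000000000
Gen 11 (rule 135): 11111111111111
Gen 12 (rule 22): 00000000000000
Gen 13 (rule 135): 11111111111111
Gen 14 (rule 22): 00000000000000
Gen 15 (rule 135): 11111111111111

Answer: 8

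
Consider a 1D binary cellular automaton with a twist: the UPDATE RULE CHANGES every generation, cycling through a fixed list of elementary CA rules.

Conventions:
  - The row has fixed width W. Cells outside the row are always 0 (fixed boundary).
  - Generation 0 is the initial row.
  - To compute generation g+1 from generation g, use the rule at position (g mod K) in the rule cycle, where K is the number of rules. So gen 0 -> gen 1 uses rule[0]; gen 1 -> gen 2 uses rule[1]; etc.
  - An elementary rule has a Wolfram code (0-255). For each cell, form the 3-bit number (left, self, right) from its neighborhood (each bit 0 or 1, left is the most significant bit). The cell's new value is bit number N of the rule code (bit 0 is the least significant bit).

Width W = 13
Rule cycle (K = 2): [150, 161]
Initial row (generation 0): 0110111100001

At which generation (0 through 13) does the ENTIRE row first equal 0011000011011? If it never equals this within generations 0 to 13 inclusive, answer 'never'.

Answer: 11

Derivation:
Gen 0: 0110111100001
Gen 1 (rule 150): 1000011010011
Gen 2 (rule 161): 0011000100000
Gen 3 (rule 150): 0100101110000
Gen 4 (rule 161): 0000010100111
Gen 5 (rule 150): 0000110111010
Gen 6 (rule 161): 1110001010100
Gen 7 (rule 150): 0101011010110
Gen 8 (rule 161): 0010100101000
Gen 9 (rule 150): 0110111101100
Gen 10 (rule 161): 0001011010001
Gen 11 (rule 150): 0011000011011
Gen 12 (rule 161): 1000011000100
Gen 13 (rule 150): 1100100101110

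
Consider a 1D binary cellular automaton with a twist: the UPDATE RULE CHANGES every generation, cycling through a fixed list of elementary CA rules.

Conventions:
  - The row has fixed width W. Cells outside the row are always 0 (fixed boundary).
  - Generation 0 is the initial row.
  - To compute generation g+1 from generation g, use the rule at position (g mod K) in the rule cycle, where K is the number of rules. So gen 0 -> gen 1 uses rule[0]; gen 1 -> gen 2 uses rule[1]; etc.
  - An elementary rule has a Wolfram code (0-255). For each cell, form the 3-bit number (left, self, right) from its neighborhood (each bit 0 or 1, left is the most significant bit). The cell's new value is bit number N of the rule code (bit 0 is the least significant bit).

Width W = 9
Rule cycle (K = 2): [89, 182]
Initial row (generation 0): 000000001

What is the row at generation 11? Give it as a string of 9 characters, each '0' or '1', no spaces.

Gen 0: 000000001
Gen 1 (rule 89): 111111100
Gen 2 (rule 182): 011111010
Gen 3 (rule 89): 010001001
Gen 4 (rule 182): 111011111
Gen 5 (rule 89): 101010001
Gen 6 (rule 182): 111111011
Gen 7 (rule 89): 100001011
Gen 8 (rule 182): 110011100
Gen 9 (rule 89): 111010111
Gen 10 (rule 182): 010111010
Gen 11 (rule 89): 000101001

Answer: 000101001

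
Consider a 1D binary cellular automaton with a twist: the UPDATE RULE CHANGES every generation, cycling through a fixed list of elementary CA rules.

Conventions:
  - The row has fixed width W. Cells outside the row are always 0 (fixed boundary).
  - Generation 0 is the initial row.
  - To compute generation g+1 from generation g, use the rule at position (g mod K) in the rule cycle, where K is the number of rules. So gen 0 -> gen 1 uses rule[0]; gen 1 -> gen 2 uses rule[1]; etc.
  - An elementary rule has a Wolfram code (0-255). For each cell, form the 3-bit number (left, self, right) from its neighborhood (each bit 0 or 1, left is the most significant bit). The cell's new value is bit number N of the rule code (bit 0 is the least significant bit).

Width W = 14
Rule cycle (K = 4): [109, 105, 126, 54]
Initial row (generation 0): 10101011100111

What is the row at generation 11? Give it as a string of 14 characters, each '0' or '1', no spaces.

Gen 0: 10101011100111
Gen 1 (rule 109): 11111110100101
Gen 2 (rule 105): 10000011000010
Gen 3 (rule 126): 11000111100111
Gen 4 (rule 54): 00101000011000
Gen 5 (rule 109): 10111011011011
Gen 6 (rule 105): 01101111111111
Gen 7 (rule 126): 11111000000001
Gen 8 (rule 54): 00000100000011
Gen 9 (rule 109): 11110101111011
Gen 10 (rule 105): 10011011001111
Gen 11 (rule 126): 11111111111001

Answer: 11111111111001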